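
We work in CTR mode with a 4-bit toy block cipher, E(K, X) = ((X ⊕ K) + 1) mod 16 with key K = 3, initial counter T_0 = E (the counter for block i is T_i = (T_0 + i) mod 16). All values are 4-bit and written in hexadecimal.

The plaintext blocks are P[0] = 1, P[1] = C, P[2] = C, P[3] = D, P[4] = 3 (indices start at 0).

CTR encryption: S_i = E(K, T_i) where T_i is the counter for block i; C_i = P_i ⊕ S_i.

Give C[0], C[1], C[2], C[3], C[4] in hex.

C[0]: T = E, S = E(K, T) = E; 1 ⊕ E = F.
C[1]: T = F, S = E(K, T) = D; C ⊕ D = 1.
C[2]: T = 0, S = E(K, T) = 4; C ⊕ 4 = 8.
C[3]: T = 1, S = E(K, T) = 3; D ⊕ 3 = E.
C[4]: T = 2, S = E(K, T) = 2; 3 ⊕ 2 = 1.

C[0] = F, C[1] = 1, C[2] = 8, C[3] = E, C[4] = 1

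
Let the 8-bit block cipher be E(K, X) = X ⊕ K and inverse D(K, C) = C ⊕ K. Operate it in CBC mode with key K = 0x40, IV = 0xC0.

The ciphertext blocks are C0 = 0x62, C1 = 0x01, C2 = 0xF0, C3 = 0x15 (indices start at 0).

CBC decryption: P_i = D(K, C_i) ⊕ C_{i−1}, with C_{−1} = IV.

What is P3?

P3: D(K, 0x15) = 0x55; 0x55 ⊕ 0xF0 = 0xA5.

P3 = 0xA5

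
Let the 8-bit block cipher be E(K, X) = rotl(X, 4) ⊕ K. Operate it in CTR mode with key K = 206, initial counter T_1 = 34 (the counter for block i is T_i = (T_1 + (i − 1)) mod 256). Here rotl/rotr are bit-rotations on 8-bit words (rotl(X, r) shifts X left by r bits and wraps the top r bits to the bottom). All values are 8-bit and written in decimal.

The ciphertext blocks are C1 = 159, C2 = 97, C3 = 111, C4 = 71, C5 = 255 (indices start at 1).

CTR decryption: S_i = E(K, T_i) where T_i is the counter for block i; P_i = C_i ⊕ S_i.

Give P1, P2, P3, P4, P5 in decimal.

P1 = 115, P2 = 157, P3 = 227, P4 = 219, P5 = 83

P1: T = 34, S = E(K, T) = 236; 159 ⊕ 236 = 115.
P2: T = 35, S = E(K, T) = 252; 97 ⊕ 252 = 157.
P3: T = 36, S = E(K, T) = 140; 111 ⊕ 140 = 227.
P4: T = 37, S = E(K, T) = 156; 71 ⊕ 156 = 219.
P5: T = 38, S = E(K, T) = 172; 255 ⊕ 172 = 83.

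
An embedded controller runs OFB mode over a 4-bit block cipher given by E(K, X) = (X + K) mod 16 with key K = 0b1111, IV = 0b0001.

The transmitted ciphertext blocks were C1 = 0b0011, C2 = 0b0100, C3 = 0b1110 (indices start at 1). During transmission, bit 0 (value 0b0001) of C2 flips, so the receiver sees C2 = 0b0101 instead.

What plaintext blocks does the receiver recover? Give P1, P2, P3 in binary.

P1 = 0b0011, P2 = 0b1010, P3 = 0b0000

OFB decryption: S_i = E(K, S_{i−1}) with S_{0} = IV; P_i = C_i ⊕ S_i.
Only C2 changed, to 0b0101. In OFB, a change in C_i flips the same bit in P_i only; the keystream is unaffected. Decrypting the received ciphertext:
P1: S = E(K, 0b0001) = 0b0000; 0b0011 ⊕ 0b0000 = 0b0011.
P2: S = E(K, 0b0000) = 0b1111; 0b0101 ⊕ 0b1111 = 0b1010.
P3: S = E(K, 0b1111) = 0b1110; 0b1110 ⊕ 0b1110 = 0b0000.
Blocks that differ from the original plaintext: P2.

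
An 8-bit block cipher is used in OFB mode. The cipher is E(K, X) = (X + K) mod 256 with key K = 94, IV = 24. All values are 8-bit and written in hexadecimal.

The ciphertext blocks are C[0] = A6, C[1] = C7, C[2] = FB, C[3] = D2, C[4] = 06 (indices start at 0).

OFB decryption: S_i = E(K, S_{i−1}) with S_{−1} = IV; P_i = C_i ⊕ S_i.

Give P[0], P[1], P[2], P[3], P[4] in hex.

P[0]: S = E(K, 24) = B8; A6 ⊕ B8 = 1E.
P[1]: S = E(K, B8) = 4C; C7 ⊕ 4C = 8B.
P[2]: S = E(K, 4C) = E0; FB ⊕ E0 = 1B.
P[3]: S = E(K, E0) = 74; D2 ⊕ 74 = A6.
P[4]: S = E(K, 74) = 08; 06 ⊕ 08 = 0E.

P[0] = 1E, P[1] = 8B, P[2] = 1B, P[3] = A6, P[4] = 0E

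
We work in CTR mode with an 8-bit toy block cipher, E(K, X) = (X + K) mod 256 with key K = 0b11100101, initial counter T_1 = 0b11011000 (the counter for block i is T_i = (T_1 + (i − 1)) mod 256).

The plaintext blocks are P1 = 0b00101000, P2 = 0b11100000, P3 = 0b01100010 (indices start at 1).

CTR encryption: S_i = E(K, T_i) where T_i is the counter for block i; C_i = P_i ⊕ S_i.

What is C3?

C3 = 0b11011101

C1: T = 0b11011000, S = E(K, T) = 0b10111101; 0b00101000 ⊕ 0b10111101 = 0b10010101.
C2: T = 0b11011001, S = E(K, T) = 0b10111110; 0b11100000 ⊕ 0b10111110 = 0b01011110.
C3: T = 0b11011010, S = E(K, T) = 0b10111111; 0b01100010 ⊕ 0b10111111 = 0b11011101.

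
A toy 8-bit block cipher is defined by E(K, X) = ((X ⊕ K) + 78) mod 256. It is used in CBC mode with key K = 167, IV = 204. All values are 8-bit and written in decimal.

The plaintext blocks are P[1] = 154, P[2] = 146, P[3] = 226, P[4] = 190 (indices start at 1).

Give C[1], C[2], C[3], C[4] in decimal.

C[1] = 63, C[2] = 88, C[3] = 107, C[4] = 192

CBC encryption: C_i = E(K, P_i ⊕ C_{i−1}), with C_{0} = IV.
C[1]: P[1] ⊕ 204 = 86; E(K, 86) = 63.
C[2]: P[2] ⊕ 63 = 173; E(K, 173) = 88.
C[3]: P[3] ⊕ 88 = 186; E(K, 186) = 107.
C[4]: P[4] ⊕ 107 = 213; E(K, 213) = 192.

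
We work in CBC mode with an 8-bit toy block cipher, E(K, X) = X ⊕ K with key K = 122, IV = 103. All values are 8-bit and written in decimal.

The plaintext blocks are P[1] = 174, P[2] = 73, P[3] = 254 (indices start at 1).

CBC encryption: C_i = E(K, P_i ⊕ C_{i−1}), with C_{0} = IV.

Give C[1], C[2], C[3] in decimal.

C[1]: P[1] ⊕ 103 = 201; E(K, 201) = 179.
C[2]: P[2] ⊕ 179 = 250; E(K, 250) = 128.
C[3]: P[3] ⊕ 128 = 126; E(K, 126) = 4.

C[1] = 179, C[2] = 128, C[3] = 4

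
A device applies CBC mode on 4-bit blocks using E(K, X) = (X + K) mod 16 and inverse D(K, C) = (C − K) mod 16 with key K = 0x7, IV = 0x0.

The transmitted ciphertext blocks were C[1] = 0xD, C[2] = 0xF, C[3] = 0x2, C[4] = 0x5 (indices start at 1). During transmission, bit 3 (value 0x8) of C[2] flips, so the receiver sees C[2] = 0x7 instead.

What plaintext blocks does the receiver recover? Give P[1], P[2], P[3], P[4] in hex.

P[1] = 0x6, P[2] = 0xD, P[3] = 0xC, P[4] = 0xC

CBC decryption: P_i = D(K, C_i) ⊕ C_{i−1}, with C_{0} = IV.
Only C[2] changed, to 0x7. In CBC, a change in C_i garbles P_i and flips the same bit in P_{i+1}. Decrypting the received ciphertext:
P[1]: D(K, 0xD) = 0x6; 0x6 ⊕ 0x0 = 0x6.
P[2]: D(K, 0x7) = 0x0; 0x0 ⊕ 0xD = 0xD.
P[3]: D(K, 0x2) = 0xB; 0xB ⊕ 0x7 = 0xC.
P[4]: D(K, 0x5) = 0xE; 0xE ⊕ 0x2 = 0xC.
Blocks that differ from the original plaintext: P[2], P[3].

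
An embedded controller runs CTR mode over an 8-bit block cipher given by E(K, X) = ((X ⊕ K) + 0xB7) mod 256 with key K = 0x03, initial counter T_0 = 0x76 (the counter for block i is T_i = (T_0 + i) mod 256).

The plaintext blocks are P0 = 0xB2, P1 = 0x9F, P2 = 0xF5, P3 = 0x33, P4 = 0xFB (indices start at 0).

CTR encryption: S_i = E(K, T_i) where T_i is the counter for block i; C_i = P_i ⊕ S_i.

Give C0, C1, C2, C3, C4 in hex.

C0: T = 0x76, S = E(K, T) = 0x2C; 0xB2 ⊕ 0x2C = 0x9E.
C1: T = 0x77, S = E(K, T) = 0x2B; 0x9F ⊕ 0x2B = 0xB4.
C2: T = 0x78, S = E(K, T) = 0x32; 0xF5 ⊕ 0x32 = 0xC7.
C3: T = 0x79, S = E(K, T) = 0x31; 0x33 ⊕ 0x31 = 0x02.
C4: T = 0x7A, S = E(K, T) = 0x30; 0xFB ⊕ 0x30 = 0xCB.

C0 = 0x9E, C1 = 0xB4, C2 = 0xC7, C3 = 0x02, C4 = 0xCB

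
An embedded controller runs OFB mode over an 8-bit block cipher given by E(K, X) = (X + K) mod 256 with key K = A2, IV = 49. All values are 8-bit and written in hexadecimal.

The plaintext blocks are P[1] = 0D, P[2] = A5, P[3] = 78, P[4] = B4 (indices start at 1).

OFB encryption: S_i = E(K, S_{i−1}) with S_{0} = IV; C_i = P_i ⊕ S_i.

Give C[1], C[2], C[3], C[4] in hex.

C[1] = E6, C[2] = 28, C[3] = 57, C[4] = 65

C[1]: S = E(K, 49) = EB; 0D ⊕ EB = E6.
C[2]: S = E(K, EB) = 8D; A5 ⊕ 8D = 28.
C[3]: S = E(K, 8D) = 2F; 78 ⊕ 2F = 57.
C[4]: S = E(K, 2F) = D1; B4 ⊕ D1 = 65.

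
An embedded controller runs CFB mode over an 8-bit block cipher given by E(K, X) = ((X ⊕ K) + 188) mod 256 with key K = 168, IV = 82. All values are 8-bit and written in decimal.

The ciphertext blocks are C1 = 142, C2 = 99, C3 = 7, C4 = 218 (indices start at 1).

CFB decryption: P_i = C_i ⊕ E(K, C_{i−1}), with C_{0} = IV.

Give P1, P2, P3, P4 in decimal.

P1 = 56, P2 = 129, P3 = 128, P4 = 177

P1: E(K, 82) = 182; 142 ⊕ 182 = 56.
P2: E(K, 142) = 226; 99 ⊕ 226 = 129.
P3: E(K, 99) = 135; 7 ⊕ 135 = 128.
P4: E(K, 7) = 107; 218 ⊕ 107 = 177.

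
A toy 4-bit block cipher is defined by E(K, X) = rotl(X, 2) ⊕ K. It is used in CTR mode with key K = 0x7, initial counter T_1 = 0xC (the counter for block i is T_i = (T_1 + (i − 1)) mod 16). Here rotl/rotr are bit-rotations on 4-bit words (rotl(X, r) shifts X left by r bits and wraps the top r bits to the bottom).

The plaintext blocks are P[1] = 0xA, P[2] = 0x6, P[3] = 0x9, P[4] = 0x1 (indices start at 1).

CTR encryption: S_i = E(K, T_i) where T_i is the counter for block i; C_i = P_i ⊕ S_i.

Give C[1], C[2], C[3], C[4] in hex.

C[1]: T = 0xC, S = E(K, T) = 0x4; 0xA ⊕ 0x4 = 0xE.
C[2]: T = 0xD, S = E(K, T) = 0x0; 0x6 ⊕ 0x0 = 0x6.
C[3]: T = 0xE, S = E(K, T) = 0xC; 0x9 ⊕ 0xC = 0x5.
C[4]: T = 0xF, S = E(K, T) = 0x8; 0x1 ⊕ 0x8 = 0x9.

C[1] = 0xE, C[2] = 0x6, C[3] = 0x5, C[4] = 0x9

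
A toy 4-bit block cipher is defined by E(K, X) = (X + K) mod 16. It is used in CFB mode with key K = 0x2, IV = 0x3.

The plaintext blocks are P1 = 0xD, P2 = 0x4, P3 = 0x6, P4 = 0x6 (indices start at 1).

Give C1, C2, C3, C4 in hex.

C1 = 0x8, C2 = 0xE, C3 = 0x6, C4 = 0xE

CFB encryption: C_i = P_i ⊕ E(K, C_{i−1}), with C_{0} = IV.
C1: E(K, 0x3) = 0x5; 0xD ⊕ 0x5 = 0x8.
C2: E(K, 0x8) = 0xA; 0x4 ⊕ 0xA = 0xE.
C3: E(K, 0xE) = 0x0; 0x6 ⊕ 0x0 = 0x6.
C4: E(K, 0x6) = 0x8; 0x6 ⊕ 0x8 = 0xE.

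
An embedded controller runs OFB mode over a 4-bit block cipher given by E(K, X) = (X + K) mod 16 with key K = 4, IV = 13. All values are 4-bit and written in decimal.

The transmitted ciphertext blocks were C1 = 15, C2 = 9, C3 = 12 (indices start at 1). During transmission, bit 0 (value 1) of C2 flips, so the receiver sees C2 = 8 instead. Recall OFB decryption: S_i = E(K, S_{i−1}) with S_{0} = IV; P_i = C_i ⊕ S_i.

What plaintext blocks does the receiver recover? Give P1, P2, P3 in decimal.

P1 = 14, P2 = 13, P3 = 5

Only C2 changed, to 8. In OFB, a change in C_i flips the same bit in P_i only; the keystream is unaffected. Decrypting the received ciphertext:
P1: S = E(K, 13) = 1; 15 ⊕ 1 = 14.
P2: S = E(K, 1) = 5; 8 ⊕ 5 = 13.
P3: S = E(K, 5) = 9; 12 ⊕ 9 = 5.
Blocks that differ from the original plaintext: P2.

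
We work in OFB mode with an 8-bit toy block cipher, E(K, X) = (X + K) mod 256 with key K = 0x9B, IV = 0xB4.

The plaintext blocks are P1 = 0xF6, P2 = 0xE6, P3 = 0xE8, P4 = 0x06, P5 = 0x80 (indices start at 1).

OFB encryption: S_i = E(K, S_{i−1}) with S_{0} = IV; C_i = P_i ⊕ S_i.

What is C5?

C1: S = E(K, 0xB4) = 0x4F; 0xF6 ⊕ 0x4F = 0xB9.
C2: S = E(K, 0x4F) = 0xEA; 0xE6 ⊕ 0xEA = 0x0C.
C3: S = E(K, 0xEA) = 0x85; 0xE8 ⊕ 0x85 = 0x6D.
C4: S = E(K, 0x85) = 0x20; 0x06 ⊕ 0x20 = 0x26.
C5: S = E(K, 0x20) = 0xBB; 0x80 ⊕ 0xBB = 0x3B.

C5 = 0x3B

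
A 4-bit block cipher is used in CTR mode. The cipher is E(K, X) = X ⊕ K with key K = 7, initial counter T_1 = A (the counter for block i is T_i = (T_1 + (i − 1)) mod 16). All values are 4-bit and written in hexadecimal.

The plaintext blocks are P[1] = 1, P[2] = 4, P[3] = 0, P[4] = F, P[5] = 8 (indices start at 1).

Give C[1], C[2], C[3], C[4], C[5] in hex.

CTR encryption: S_i = E(K, T_i) where T_i is the counter for block i; C_i = P_i ⊕ S_i.
C[1]: T = A, S = E(K, T) = D; 1 ⊕ D = C.
C[2]: T = B, S = E(K, T) = C; 4 ⊕ C = 8.
C[3]: T = C, S = E(K, T) = B; 0 ⊕ B = B.
C[4]: T = D, S = E(K, T) = A; F ⊕ A = 5.
C[5]: T = E, S = E(K, T) = 9; 8 ⊕ 9 = 1.

C[1] = C, C[2] = 8, C[3] = B, C[4] = 5, C[5] = 1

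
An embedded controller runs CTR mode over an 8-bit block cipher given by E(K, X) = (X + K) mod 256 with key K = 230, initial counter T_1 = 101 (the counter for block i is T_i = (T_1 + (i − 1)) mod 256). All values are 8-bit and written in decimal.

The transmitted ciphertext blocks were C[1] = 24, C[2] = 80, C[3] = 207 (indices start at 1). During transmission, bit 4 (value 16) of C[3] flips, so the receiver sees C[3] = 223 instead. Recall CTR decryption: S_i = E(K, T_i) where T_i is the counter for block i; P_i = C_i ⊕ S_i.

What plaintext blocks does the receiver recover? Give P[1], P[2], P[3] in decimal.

P[1] = 83, P[2] = 28, P[3] = 146

Only C[3] changed, to 223. In CTR, a change in C_i flips the same bit in P_i only; the keystream is unaffected. Decrypting the received ciphertext:
P[1]: T = 101, S = E(K, T) = 75; 24 ⊕ 75 = 83.
P[2]: T = 102, S = E(K, T) = 76; 80 ⊕ 76 = 28.
P[3]: T = 103, S = E(K, T) = 77; 223 ⊕ 77 = 146.
Blocks that differ from the original plaintext: P[3].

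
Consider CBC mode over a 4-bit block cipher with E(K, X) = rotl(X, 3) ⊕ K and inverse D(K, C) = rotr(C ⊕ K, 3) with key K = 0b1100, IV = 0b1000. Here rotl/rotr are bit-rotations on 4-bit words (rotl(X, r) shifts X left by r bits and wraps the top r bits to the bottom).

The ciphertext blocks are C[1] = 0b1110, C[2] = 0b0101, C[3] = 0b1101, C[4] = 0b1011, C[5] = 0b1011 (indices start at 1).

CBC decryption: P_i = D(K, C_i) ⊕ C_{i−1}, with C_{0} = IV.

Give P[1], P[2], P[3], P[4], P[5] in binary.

P[1] = 0b1100, P[2] = 0b1101, P[3] = 0b0111, P[4] = 0b0011, P[5] = 0b0101

P[1]: D(K, 0b1110) = 0b0100; 0b0100 ⊕ 0b1000 = 0b1100.
P[2]: D(K, 0b0101) = 0b0011; 0b0011 ⊕ 0b1110 = 0b1101.
P[3]: D(K, 0b1101) = 0b0010; 0b0010 ⊕ 0b0101 = 0b0111.
P[4]: D(K, 0b1011) = 0b1110; 0b1110 ⊕ 0b1101 = 0b0011.
P[5]: D(K, 0b1011) = 0b1110; 0b1110 ⊕ 0b1011 = 0b0101.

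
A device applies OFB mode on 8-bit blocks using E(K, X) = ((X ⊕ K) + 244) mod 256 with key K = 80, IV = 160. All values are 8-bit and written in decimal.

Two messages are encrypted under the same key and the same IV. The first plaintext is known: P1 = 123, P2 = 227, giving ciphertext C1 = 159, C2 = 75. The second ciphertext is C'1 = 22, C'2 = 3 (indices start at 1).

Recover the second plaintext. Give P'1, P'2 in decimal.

P'1 = 242, P'2 = 171

In OFB with a reused IV, both messages share the same keystream S_i, so C_i ⊕ C'_i = P_i ⊕ P'_i and thus P'_i = P_i ⊕ C_i ⊕ C'_i.
P'1: 123 ⊕ 159 ⊕ 22 = 242.
P'2: 227 ⊕ 75 ⊕ 3 = 171.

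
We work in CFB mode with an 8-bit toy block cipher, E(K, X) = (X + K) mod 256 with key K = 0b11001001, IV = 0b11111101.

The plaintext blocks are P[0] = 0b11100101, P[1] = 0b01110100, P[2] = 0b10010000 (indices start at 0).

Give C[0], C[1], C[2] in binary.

CFB encryption: C_i = P_i ⊕ E(K, C_{i−1}), with C_{−1} = IV.
C[0]: E(K, 0b11111101) = 0b11000110; 0b11100101 ⊕ 0b11000110 = 0b00100011.
C[1]: E(K, 0b00100011) = 0b11101100; 0b01110100 ⊕ 0b11101100 = 0b10011000.
C[2]: E(K, 0b10011000) = 0b01100001; 0b10010000 ⊕ 0b01100001 = 0b11110001.

C[0] = 0b00100011, C[1] = 0b10011000, C[2] = 0b11110001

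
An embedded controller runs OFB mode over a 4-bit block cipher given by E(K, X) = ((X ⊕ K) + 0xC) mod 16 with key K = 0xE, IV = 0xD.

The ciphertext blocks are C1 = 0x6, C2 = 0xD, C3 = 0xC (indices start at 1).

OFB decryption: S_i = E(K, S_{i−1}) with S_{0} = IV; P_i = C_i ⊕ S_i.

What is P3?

P3 = 0x3

P1: S = E(K, 0xD) = 0xF; 0x6 ⊕ 0xF = 0x9.
P2: S = E(K, 0xF) = 0xD; 0xD ⊕ 0xD = 0x0.
P3: S = E(K, 0xD) = 0xF; 0xC ⊕ 0xF = 0x3.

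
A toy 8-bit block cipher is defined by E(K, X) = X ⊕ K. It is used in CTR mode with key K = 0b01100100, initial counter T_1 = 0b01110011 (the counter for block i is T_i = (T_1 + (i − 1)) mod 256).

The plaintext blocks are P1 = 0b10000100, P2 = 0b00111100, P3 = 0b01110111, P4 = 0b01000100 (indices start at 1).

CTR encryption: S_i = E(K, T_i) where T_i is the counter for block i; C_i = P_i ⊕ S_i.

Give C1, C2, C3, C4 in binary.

C1: T = 0b01110011, S = E(K, T) = 0b00010111; 0b10000100 ⊕ 0b00010111 = 0b10010011.
C2: T = 0b01110100, S = E(K, T) = 0b00010000; 0b00111100 ⊕ 0b00010000 = 0b00101100.
C3: T = 0b01110101, S = E(K, T) = 0b00010001; 0b01110111 ⊕ 0b00010001 = 0b01100110.
C4: T = 0b01110110, S = E(K, T) = 0b00010010; 0b01000100 ⊕ 0b00010010 = 0b01010110.

C1 = 0b10010011, C2 = 0b00101100, C3 = 0b01100110, C4 = 0b01010110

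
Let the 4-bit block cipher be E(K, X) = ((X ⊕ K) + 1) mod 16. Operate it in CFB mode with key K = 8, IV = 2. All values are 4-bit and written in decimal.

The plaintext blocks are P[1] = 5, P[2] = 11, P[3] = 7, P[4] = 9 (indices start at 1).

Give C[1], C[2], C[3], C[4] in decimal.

CFB encryption: C_i = P_i ⊕ E(K, C_{i−1}), with C_{0} = IV.
C[1]: E(K, 2) = 11; 5 ⊕ 11 = 14.
C[2]: E(K, 14) = 7; 11 ⊕ 7 = 12.
C[3]: E(K, 12) = 5; 7 ⊕ 5 = 2.
C[4]: E(K, 2) = 11; 9 ⊕ 11 = 2.

C[1] = 14, C[2] = 12, C[3] = 2, C[4] = 2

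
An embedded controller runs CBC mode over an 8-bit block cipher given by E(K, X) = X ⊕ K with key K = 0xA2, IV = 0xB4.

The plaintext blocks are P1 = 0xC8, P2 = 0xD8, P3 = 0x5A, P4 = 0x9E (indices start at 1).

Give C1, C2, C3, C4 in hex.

C1 = 0xDE, C2 = 0xA4, C3 = 0x5C, C4 = 0x60

CBC encryption: C_i = E(K, P_i ⊕ C_{i−1}), with C_{0} = IV.
C1: P1 ⊕ 0xB4 = 0x7C; E(K, 0x7C) = 0xDE.
C2: P2 ⊕ 0xDE = 0x06; E(K, 0x06) = 0xA4.
C3: P3 ⊕ 0xA4 = 0xFE; E(K, 0xFE) = 0x5C.
C4: P4 ⊕ 0x5C = 0xC2; E(K, 0xC2) = 0x60.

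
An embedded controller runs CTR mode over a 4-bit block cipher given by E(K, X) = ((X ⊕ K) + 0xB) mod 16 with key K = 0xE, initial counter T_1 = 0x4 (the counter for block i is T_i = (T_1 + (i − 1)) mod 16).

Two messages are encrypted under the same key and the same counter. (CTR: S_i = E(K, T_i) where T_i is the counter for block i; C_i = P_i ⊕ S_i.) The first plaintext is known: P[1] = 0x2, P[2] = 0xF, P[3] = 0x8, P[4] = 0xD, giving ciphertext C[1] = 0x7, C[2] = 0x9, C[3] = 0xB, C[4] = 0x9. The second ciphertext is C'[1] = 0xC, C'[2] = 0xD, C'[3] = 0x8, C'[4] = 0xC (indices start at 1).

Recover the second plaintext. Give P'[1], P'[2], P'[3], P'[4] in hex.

P'[1] = 0x9, P'[2] = 0xB, P'[3] = 0xB, P'[4] = 0x8

In CTR with a reused counter, both messages share the same keystream S_i, so C_i ⊕ C'_i = P_i ⊕ P'_i and thus P'_i = P_i ⊕ C_i ⊕ C'_i.
P'[1]: 0x2 ⊕ 0x7 ⊕ 0xC = 0x9.
P'[2]: 0xF ⊕ 0x9 ⊕ 0xD = 0xB.
P'[3]: 0x8 ⊕ 0xB ⊕ 0x8 = 0xB.
P'[4]: 0xD ⊕ 0x9 ⊕ 0xC = 0x8.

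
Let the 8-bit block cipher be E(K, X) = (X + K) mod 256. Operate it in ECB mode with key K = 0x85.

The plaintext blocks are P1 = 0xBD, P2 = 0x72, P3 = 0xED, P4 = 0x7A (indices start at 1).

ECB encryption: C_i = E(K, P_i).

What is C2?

C2 = 0xF7

C2: E(K, 0x72) = 0xF7.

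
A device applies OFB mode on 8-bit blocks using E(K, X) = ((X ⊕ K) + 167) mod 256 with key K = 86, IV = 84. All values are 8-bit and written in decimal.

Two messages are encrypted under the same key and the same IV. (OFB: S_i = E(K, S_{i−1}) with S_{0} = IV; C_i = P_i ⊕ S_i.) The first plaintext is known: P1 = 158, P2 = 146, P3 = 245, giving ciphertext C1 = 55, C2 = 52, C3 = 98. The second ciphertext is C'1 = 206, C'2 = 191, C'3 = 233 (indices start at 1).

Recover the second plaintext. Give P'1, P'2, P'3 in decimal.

P'1 = 103, P'2 = 25, P'3 = 126

In OFB with a reused IV, both messages share the same keystream S_i, so C_i ⊕ C'_i = P_i ⊕ P'_i and thus P'_i = P_i ⊕ C_i ⊕ C'_i.
P'1: 158 ⊕ 55 ⊕ 206 = 103.
P'2: 146 ⊕ 52 ⊕ 191 = 25.
P'3: 245 ⊕ 98 ⊕ 233 = 126.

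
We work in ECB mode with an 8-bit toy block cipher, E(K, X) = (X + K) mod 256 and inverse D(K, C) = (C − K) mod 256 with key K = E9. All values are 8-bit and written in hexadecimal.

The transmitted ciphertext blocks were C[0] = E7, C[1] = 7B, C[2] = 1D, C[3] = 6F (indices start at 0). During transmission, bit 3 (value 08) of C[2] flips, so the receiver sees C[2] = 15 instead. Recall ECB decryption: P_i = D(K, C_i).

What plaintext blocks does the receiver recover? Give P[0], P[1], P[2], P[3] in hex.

Only C[2] changed, to 15. In ECB, a change in C_i affects only P_i. Decrypting the received ciphertext:
P[0]: D(K, E7) = FE.
P[1]: D(K, 7B) = 92.
P[2]: D(K, 15) = 2C.
P[3]: D(K, 6F) = 86.
Blocks that differ from the original plaintext: P[2].

P[0] = FE, P[1] = 92, P[2] = 2C, P[3] = 86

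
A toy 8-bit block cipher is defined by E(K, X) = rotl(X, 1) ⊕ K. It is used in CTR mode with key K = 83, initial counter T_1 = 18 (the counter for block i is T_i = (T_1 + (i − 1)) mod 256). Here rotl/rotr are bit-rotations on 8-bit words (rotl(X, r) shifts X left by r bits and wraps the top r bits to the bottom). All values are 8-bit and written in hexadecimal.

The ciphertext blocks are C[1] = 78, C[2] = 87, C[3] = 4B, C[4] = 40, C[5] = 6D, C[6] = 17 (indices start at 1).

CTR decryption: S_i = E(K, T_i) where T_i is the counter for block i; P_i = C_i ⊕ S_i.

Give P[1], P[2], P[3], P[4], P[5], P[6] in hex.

P[1] = CB, P[2] = 36, P[3] = FC, P[4] = F5, P[5] = D6, P[6] = AE

P[1]: T = 18, S = E(K, T) = B3; 78 ⊕ B3 = CB.
P[2]: T = 19, S = E(K, T) = B1; 87 ⊕ B1 = 36.
P[3]: T = 1A, S = E(K, T) = B7; 4B ⊕ B7 = FC.
P[4]: T = 1B, S = E(K, T) = B5; 40 ⊕ B5 = F5.
P[5]: T = 1C, S = E(K, T) = BB; 6D ⊕ BB = D6.
P[6]: T = 1D, S = E(K, T) = B9; 17 ⊕ B9 = AE.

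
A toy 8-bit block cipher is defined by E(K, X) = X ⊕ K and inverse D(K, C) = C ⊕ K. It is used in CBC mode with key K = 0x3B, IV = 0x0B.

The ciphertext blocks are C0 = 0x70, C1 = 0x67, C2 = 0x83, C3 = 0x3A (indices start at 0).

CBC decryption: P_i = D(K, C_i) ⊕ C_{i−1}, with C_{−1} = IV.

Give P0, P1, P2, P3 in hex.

P0: D(K, 0x70) = 0x4B; 0x4B ⊕ 0x0B = 0x40.
P1: D(K, 0x67) = 0x5C; 0x5C ⊕ 0x70 = 0x2C.
P2: D(K, 0x83) = 0xB8; 0xB8 ⊕ 0x67 = 0xDF.
P3: D(K, 0x3A) = 0x01; 0x01 ⊕ 0x83 = 0x82.

P0 = 0x40, P1 = 0x2C, P2 = 0xDF, P3 = 0x82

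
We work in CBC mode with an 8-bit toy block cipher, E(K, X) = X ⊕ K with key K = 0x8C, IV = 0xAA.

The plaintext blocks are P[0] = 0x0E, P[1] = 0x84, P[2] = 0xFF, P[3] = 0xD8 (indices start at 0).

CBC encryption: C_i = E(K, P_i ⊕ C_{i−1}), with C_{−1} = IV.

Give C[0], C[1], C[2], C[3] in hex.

C[0] = 0x28, C[1] = 0x20, C[2] = 0x53, C[3] = 0x07

C[0]: P[0] ⊕ 0xAA = 0xA4; E(K, 0xA4) = 0x28.
C[1]: P[1] ⊕ 0x28 = 0xAC; E(K, 0xAC) = 0x20.
C[2]: P[2] ⊕ 0x20 = 0xDF; E(K, 0xDF) = 0x53.
C[3]: P[3] ⊕ 0x53 = 0x8B; E(K, 0x8B) = 0x07.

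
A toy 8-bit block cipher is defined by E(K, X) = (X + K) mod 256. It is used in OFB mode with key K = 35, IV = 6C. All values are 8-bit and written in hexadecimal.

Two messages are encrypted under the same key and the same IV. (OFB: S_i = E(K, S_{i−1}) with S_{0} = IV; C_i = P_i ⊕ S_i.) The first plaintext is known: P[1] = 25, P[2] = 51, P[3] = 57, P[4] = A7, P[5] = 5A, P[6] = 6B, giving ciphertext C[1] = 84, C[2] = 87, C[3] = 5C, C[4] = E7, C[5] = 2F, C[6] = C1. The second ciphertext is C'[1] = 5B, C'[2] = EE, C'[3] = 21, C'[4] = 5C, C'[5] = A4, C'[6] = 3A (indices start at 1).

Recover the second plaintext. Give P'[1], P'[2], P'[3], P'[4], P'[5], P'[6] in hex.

In OFB with a reused IV, both messages share the same keystream S_i, so C_i ⊕ C'_i = P_i ⊕ P'_i and thus P'_i = P_i ⊕ C_i ⊕ C'_i.
P'[1]: 25 ⊕ 84 ⊕ 5B = FA.
P'[2]: 51 ⊕ 87 ⊕ EE = 38.
P'[3]: 57 ⊕ 5C ⊕ 21 = 2A.
P'[4]: A7 ⊕ E7 ⊕ 5C = 1C.
P'[5]: 5A ⊕ 2F ⊕ A4 = D1.
P'[6]: 6B ⊕ C1 ⊕ 3A = 90.

P'[1] = FA, P'[2] = 38, P'[3] = 2A, P'[4] = 1C, P'[5] = D1, P'[6] = 90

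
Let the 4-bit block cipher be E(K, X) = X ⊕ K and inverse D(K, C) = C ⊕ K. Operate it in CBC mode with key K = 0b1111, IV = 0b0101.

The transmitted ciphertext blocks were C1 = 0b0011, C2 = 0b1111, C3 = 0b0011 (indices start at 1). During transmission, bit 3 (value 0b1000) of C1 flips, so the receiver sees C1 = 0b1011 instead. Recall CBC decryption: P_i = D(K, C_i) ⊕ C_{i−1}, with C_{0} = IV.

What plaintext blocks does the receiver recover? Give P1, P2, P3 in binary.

Only C1 changed, to 0b1011. In CBC, a change in C_i garbles P_i and flips the same bit in P_{i+1}. Decrypting the received ciphertext:
P1: D(K, 0b1011) = 0b0100; 0b0100 ⊕ 0b0101 = 0b0001.
P2: D(K, 0b1111) = 0b0000; 0b0000 ⊕ 0b1011 = 0b1011.
P3: D(K, 0b0011) = 0b1100; 0b1100 ⊕ 0b1111 = 0b0011.
Blocks that differ from the original plaintext: P1, P2.

P1 = 0b0001, P2 = 0b1011, P3 = 0b0011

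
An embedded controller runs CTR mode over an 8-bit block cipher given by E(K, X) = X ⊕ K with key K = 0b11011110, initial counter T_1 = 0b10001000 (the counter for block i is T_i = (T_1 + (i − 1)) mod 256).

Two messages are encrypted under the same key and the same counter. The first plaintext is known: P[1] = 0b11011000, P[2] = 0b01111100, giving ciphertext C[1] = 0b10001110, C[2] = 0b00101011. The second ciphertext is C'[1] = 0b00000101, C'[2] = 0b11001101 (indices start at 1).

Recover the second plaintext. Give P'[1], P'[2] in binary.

P'[1] = 0b01010011, P'[2] = 0b10011010

In CTR with a reused counter, both messages share the same keystream S_i, so C_i ⊕ C'_i = P_i ⊕ P'_i and thus P'_i = P_i ⊕ C_i ⊕ C'_i.
P'[1]: 0b11011000 ⊕ 0b10001110 ⊕ 0b00000101 = 0b01010011.
P'[2]: 0b01111100 ⊕ 0b00101011 ⊕ 0b11001101 = 0b10011010.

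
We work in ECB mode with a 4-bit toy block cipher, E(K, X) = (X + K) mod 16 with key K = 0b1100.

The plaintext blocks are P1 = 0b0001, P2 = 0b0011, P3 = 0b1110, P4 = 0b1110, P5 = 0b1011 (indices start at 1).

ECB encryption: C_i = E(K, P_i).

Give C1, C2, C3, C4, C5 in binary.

C1: E(K, 0b0001) = 0b1101.
C2: E(K, 0b0011) = 0b1111.
C3: E(K, 0b1110) = 0b1010.
C4: E(K, 0b1110) = 0b1010.
C5: E(K, 0b1011) = 0b0111.

C1 = 0b1101, C2 = 0b1111, C3 = 0b1010, C4 = 0b1010, C5 = 0b0111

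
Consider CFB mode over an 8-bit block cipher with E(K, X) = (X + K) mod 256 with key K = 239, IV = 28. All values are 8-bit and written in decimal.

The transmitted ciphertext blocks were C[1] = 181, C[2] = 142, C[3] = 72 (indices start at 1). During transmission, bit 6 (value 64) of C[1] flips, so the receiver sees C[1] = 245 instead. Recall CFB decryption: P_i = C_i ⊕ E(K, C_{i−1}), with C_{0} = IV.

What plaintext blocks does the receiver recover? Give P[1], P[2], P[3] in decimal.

Only C[1] changed, to 245. In CFB, a change in C_i flips the same bit in P_i and garbles P_{i+1}. Decrypting the received ciphertext:
P[1]: E(K, 28) = 11; 245 ⊕ 11 = 254.
P[2]: E(K, 245) = 228; 142 ⊕ 228 = 106.
P[3]: E(K, 142) = 125; 72 ⊕ 125 = 53.
Blocks that differ from the original plaintext: P[1], P[2].

P[1] = 254, P[2] = 106, P[3] = 53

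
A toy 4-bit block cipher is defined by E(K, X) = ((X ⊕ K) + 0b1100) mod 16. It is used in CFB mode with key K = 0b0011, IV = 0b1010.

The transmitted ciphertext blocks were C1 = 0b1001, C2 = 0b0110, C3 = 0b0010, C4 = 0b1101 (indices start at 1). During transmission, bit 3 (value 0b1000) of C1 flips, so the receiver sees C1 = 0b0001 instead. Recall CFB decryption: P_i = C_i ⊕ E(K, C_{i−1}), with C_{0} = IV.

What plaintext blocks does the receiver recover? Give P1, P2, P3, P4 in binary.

Only C1 changed, to 0b0001. In CFB, a change in C_i flips the same bit in P_i and garbles P_{i+1}. Decrypting the received ciphertext:
P1: E(K, 0b1010) = 0b0101; 0b0001 ⊕ 0b0101 = 0b0100.
P2: E(K, 0b0001) = 0b1110; 0b0110 ⊕ 0b1110 = 0b1000.
P3: E(K, 0b0110) = 0b0001; 0b0010 ⊕ 0b0001 = 0b0011.
P4: E(K, 0b0010) = 0b1101; 0b1101 ⊕ 0b1101 = 0b0000.
Blocks that differ from the original plaintext: P1, P2.

P1 = 0b0100, P2 = 0b1000, P3 = 0b0011, P4 = 0b0000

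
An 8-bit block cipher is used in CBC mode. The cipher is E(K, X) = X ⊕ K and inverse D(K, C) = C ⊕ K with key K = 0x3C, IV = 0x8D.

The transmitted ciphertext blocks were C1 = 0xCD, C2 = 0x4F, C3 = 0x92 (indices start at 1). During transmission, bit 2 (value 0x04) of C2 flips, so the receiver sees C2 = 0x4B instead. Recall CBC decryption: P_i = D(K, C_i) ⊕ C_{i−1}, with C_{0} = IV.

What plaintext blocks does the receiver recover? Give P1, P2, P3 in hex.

P1 = 0x7C, P2 = 0xBA, P3 = 0xE5

Only C2 changed, to 0x4B. In CBC, a change in C_i garbles P_i and flips the same bit in P_{i+1}. Decrypting the received ciphertext:
P1: D(K, 0xCD) = 0xF1; 0xF1 ⊕ 0x8D = 0x7C.
P2: D(K, 0x4B) = 0x77; 0x77 ⊕ 0xCD = 0xBA.
P3: D(K, 0x92) = 0xAE; 0xAE ⊕ 0x4B = 0xE5.
Blocks that differ from the original plaintext: P2, P3.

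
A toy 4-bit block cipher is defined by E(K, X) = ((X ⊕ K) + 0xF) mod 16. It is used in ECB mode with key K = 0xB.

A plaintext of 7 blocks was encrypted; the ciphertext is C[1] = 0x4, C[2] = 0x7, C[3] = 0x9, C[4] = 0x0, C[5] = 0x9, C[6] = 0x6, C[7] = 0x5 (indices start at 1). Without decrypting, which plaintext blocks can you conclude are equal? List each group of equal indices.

P[3] = P[5]

ECB encrypts each block independently with the same key, so equal ciphertext blocks imply equal plaintext blocks.
C[3] = C[5] = 0x9, so P[3] = P[5].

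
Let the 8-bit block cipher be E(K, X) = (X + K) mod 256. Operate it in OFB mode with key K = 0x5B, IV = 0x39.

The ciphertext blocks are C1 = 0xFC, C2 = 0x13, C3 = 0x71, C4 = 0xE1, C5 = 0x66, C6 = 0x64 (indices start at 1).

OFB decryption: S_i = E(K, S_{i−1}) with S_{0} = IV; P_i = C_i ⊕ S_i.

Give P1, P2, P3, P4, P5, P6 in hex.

P1: S = E(K, 0x39) = 0x94; 0xFC ⊕ 0x94 = 0x68.
P2: S = E(K, 0x94) = 0xEF; 0x13 ⊕ 0xEF = 0xFC.
P3: S = E(K, 0xEF) = 0x4A; 0x71 ⊕ 0x4A = 0x3B.
P4: S = E(K, 0x4A) = 0xA5; 0xE1 ⊕ 0xA5 = 0x44.
P5: S = E(K, 0xA5) = 0x00; 0x66 ⊕ 0x00 = 0x66.
P6: S = E(K, 0x00) = 0x5B; 0x64 ⊕ 0x5B = 0x3F.

P1 = 0x68, P2 = 0xFC, P3 = 0x3B, P4 = 0x44, P5 = 0x66, P6 = 0x3F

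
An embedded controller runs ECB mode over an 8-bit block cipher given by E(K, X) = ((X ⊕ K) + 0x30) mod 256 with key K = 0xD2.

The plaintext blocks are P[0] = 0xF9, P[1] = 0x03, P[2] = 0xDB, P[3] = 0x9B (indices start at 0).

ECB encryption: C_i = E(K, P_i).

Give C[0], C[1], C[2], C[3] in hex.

C[0] = 0x5B, C[1] = 0x01, C[2] = 0x39, C[3] = 0x79

C[0]: E(K, 0xF9) = 0x5B.
C[1]: E(K, 0x03) = 0x01.
C[2]: E(K, 0xDB) = 0x39.
C[3]: E(K, 0x9B) = 0x79.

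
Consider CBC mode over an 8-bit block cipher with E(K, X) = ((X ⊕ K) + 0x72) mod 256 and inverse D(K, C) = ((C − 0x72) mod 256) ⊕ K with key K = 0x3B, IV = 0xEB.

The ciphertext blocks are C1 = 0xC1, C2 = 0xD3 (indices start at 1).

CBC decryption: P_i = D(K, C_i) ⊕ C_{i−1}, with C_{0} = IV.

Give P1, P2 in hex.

P1: D(K, 0xC1) = 0x74; 0x74 ⊕ 0xEB = 0x9F.
P2: D(K, 0xD3) = 0x5A; 0x5A ⊕ 0xC1 = 0x9B.

P1 = 0x9F, P2 = 0x9B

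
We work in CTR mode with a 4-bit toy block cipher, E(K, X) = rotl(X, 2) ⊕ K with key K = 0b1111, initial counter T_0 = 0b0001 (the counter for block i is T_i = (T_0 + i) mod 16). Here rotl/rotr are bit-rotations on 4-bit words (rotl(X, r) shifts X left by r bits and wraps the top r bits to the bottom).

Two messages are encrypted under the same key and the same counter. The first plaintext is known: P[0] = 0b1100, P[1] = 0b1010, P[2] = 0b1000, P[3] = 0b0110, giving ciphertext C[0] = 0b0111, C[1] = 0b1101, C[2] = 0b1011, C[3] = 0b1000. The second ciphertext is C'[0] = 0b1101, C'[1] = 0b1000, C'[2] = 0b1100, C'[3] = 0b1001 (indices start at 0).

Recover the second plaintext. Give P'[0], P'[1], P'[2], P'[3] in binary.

P'[0] = 0b0110, P'[1] = 0b1111, P'[2] = 0b1111, P'[3] = 0b0111

In CTR with a reused counter, both messages share the same keystream S_i, so C_i ⊕ C'_i = P_i ⊕ P'_i and thus P'_i = P_i ⊕ C_i ⊕ C'_i.
P'[0]: 0b1100 ⊕ 0b0111 ⊕ 0b1101 = 0b0110.
P'[1]: 0b1010 ⊕ 0b1101 ⊕ 0b1000 = 0b1111.
P'[2]: 0b1000 ⊕ 0b1011 ⊕ 0b1100 = 0b1111.
P'[3]: 0b0110 ⊕ 0b1000 ⊕ 0b1001 = 0b0111.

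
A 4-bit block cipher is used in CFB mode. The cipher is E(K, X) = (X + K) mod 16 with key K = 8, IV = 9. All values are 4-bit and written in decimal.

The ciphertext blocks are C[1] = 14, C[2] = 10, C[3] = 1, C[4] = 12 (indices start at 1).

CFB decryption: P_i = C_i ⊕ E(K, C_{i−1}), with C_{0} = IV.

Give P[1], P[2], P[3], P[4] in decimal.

P[1]: E(K, 9) = 1; 14 ⊕ 1 = 15.
P[2]: E(K, 14) = 6; 10 ⊕ 6 = 12.
P[3]: E(K, 10) = 2; 1 ⊕ 2 = 3.
P[4]: E(K, 1) = 9; 12 ⊕ 9 = 5.

P[1] = 15, P[2] = 12, P[3] = 3, P[4] = 5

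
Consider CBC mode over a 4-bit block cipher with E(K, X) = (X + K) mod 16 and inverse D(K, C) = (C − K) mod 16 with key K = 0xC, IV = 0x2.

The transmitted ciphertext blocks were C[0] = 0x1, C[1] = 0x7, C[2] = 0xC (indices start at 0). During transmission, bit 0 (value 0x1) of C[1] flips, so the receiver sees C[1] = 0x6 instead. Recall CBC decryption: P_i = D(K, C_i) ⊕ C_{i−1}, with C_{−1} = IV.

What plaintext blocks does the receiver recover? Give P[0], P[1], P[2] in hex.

P[0] = 0x7, P[1] = 0xB, P[2] = 0x6

Only C[1] changed, to 0x6. In CBC, a change in C_i garbles P_i and flips the same bit in P_{i+1}. Decrypting the received ciphertext:
P[0]: D(K, 0x1) = 0x5; 0x5 ⊕ 0x2 = 0x7.
P[1]: D(K, 0x6) = 0xA; 0xA ⊕ 0x1 = 0xB.
P[2]: D(K, 0xC) = 0x0; 0x0 ⊕ 0x6 = 0x6.
Blocks that differ from the original plaintext: P[1], P[2].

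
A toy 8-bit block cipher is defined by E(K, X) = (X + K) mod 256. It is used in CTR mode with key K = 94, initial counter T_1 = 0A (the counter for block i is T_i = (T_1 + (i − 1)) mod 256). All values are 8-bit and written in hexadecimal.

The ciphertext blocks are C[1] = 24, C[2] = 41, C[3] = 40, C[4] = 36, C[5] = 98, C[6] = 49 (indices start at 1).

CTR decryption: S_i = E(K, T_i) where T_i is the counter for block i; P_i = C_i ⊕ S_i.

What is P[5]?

P[5]: T = 0E, S = E(K, T) = A2; 98 ⊕ A2 = 3A.

P[5] = 3A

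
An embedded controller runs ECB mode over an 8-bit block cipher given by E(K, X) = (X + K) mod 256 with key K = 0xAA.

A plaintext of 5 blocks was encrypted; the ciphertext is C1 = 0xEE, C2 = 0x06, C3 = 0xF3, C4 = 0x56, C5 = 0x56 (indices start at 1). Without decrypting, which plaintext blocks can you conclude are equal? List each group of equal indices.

ECB encrypts each block independently with the same key, so equal ciphertext blocks imply equal plaintext blocks.
C4 = C5 = 0x56, so P4 = P5.

P4 = P5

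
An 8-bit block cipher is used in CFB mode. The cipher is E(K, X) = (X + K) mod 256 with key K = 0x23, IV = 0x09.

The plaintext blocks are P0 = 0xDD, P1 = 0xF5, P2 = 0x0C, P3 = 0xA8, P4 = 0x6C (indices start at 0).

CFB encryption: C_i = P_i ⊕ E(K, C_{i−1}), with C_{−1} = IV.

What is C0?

C0: E(K, 0x09) = 0x2C; 0xDD ⊕ 0x2C = 0xF1.

C0 = 0xF1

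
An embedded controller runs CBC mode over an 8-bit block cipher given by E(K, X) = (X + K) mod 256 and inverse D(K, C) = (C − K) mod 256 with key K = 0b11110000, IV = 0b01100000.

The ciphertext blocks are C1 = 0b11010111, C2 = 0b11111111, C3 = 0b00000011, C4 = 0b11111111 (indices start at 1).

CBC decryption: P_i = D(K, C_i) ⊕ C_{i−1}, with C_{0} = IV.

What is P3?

P3: D(K, 0b00000011) = 0b00010011; 0b00010011 ⊕ 0b11111111 = 0b11101100.

P3 = 0b11101100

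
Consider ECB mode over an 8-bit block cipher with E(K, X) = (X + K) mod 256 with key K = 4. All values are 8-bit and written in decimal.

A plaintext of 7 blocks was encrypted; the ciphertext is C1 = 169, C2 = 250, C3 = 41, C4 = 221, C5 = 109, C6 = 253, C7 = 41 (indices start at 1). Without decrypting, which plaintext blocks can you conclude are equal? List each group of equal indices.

P3 = P7

ECB encrypts each block independently with the same key, so equal ciphertext blocks imply equal plaintext blocks.
C3 = C7 = 41, so P3 = P7.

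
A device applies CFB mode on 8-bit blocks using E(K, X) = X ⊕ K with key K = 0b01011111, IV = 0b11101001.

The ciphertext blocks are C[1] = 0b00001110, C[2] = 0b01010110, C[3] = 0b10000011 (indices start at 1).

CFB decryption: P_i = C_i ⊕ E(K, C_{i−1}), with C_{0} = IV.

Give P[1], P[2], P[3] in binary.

P[1] = 0b10111000, P[2] = 0b00000111, P[3] = 0b10001010

P[1]: E(K, 0b11101001) = 0b10110110; 0b00001110 ⊕ 0b10110110 = 0b10111000.
P[2]: E(K, 0b00001110) = 0b01010001; 0b01010110 ⊕ 0b01010001 = 0b00000111.
P[3]: E(K, 0b01010110) = 0b00001001; 0b10000011 ⊕ 0b00001001 = 0b10001010.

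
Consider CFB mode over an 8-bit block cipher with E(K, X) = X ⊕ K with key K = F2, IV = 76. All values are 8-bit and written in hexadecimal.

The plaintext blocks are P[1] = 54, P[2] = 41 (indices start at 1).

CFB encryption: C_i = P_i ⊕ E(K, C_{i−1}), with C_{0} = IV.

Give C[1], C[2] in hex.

C[1] = D0, C[2] = 63

C[1]: E(K, 76) = 84; 54 ⊕ 84 = D0.
C[2]: E(K, D0) = 22; 41 ⊕ 22 = 63.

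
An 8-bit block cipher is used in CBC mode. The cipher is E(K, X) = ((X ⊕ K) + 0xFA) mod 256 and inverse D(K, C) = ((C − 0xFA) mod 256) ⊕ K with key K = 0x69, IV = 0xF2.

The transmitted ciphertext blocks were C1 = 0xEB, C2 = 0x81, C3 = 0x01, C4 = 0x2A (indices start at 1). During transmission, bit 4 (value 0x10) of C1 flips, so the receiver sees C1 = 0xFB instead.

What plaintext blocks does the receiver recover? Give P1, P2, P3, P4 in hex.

CBC decryption: P_i = D(K, C_i) ⊕ C_{i−1}, with C_{0} = IV.
Only C1 changed, to 0xFB. In CBC, a change in C_i garbles P_i and flips the same bit in P_{i+1}. Decrypting the received ciphertext:
P1: D(K, 0xFB) = 0x68; 0x68 ⊕ 0xF2 = 0x9A.
P2: D(K, 0x81) = 0xEE; 0xEE ⊕ 0xFB = 0x15.
P3: D(K, 0x01) = 0x6E; 0x6E ⊕ 0x81 = 0xEF.
P4: D(K, 0x2A) = 0x59; 0x59 ⊕ 0x01 = 0x58.
Blocks that differ from the original plaintext: P1, P2.

P1 = 0x9A, P2 = 0x15, P3 = 0xEF, P4 = 0x58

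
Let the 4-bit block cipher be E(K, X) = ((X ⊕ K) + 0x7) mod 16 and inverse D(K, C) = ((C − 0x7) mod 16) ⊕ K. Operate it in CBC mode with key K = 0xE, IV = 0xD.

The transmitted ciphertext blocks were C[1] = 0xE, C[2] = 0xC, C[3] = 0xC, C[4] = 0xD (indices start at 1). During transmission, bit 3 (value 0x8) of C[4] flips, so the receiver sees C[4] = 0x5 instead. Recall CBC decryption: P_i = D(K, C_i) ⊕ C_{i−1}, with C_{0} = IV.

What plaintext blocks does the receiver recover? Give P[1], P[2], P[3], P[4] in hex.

Only C[4] changed, to 0x5. In CBC, a change in C_i garbles P_i and flips the same bit in P_{i+1}. Decrypting the received ciphertext:
P[1]: D(K, 0xE) = 0x9; 0x9 ⊕ 0xD = 0x4.
P[2]: D(K, 0xC) = 0xB; 0xB ⊕ 0xE = 0x5.
P[3]: D(K, 0xC) = 0xB; 0xB ⊕ 0xC = 0x7.
P[4]: D(K, 0x5) = 0x0; 0x0 ⊕ 0xC = 0xC.
Blocks that differ from the original plaintext: P[4].

P[1] = 0x4, P[2] = 0x5, P[3] = 0x7, P[4] = 0xC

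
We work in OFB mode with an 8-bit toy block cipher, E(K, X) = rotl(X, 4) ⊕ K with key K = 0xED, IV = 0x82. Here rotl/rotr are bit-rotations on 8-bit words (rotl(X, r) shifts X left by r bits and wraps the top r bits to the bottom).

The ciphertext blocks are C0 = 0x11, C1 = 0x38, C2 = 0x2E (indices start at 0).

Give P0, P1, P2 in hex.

OFB decryption: S_i = E(K, S_{i−1}) with S_{−1} = IV; P_i = C_i ⊕ S_i.
P0: S = E(K, 0x82) = 0xC5; 0x11 ⊕ 0xC5 = 0xD4.
P1: S = E(K, 0xC5) = 0xB1; 0x38 ⊕ 0xB1 = 0x89.
P2: S = E(K, 0xB1) = 0xF6; 0x2E ⊕ 0xF6 = 0xD8.

P0 = 0xD4, P1 = 0x89, P2 = 0xD8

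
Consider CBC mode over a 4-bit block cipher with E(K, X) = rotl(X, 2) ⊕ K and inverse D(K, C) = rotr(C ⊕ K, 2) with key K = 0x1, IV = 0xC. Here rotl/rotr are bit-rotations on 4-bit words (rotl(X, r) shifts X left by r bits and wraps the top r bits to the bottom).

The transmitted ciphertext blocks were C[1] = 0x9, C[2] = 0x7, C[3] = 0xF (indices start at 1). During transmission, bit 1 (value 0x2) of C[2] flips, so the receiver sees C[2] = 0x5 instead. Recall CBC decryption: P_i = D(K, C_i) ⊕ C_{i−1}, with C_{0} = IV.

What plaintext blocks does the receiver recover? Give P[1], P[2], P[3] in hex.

Only C[2] changed, to 0x5. In CBC, a change in C_i garbles P_i and flips the same bit in P_{i+1}. Decrypting the received ciphertext:
P[1]: D(K, 0x9) = 0x2; 0x2 ⊕ 0xC = 0xE.
P[2]: D(K, 0x5) = 0x1; 0x1 ⊕ 0x9 = 0x8.
P[3]: D(K, 0xF) = 0xB; 0xB ⊕ 0x5 = 0xE.
Blocks that differ from the original plaintext: P[2], P[3].

P[1] = 0xE, P[2] = 0x8, P[3] = 0xE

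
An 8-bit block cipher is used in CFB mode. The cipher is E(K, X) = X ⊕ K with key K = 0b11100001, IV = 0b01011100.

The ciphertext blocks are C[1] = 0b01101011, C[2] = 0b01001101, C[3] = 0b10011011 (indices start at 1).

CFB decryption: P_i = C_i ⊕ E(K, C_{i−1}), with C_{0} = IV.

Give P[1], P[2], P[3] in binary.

P[1] = 0b11010110, P[2] = 0b11000111, P[3] = 0b00110111

P[1]: E(K, 0b01011100) = 0b10111101; 0b01101011 ⊕ 0b10111101 = 0b11010110.
P[2]: E(K, 0b01101011) = 0b10001010; 0b01001101 ⊕ 0b10001010 = 0b11000111.
P[3]: E(K, 0b01001101) = 0b10101100; 0b10011011 ⊕ 0b10101100 = 0b00110111.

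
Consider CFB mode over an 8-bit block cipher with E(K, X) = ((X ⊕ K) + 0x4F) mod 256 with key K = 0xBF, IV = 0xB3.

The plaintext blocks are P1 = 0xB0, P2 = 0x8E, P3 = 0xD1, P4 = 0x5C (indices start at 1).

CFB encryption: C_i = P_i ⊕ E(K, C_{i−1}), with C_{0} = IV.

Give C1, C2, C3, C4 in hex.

C1 = 0xEB, C2 = 0x2D, C3 = 0x30, C4 = 0x82

C1: E(K, 0xB3) = 0x5B; 0xB0 ⊕ 0x5B = 0xEB.
C2: E(K, 0xEB) = 0xA3; 0x8E ⊕ 0xA3 = 0x2D.
C3: E(K, 0x2D) = 0xE1; 0xD1 ⊕ 0xE1 = 0x30.
C4: E(K, 0x30) = 0xDE; 0x5C ⊕ 0xDE = 0x82.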